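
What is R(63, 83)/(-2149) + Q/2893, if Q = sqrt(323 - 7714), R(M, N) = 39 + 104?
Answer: -143/2149 + I*sqrt(7391)/2893 ≈ -0.066543 + 0.029717*I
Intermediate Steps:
R(M, N) = 143
Q = I*sqrt(7391) (Q = sqrt(-7391) = I*sqrt(7391) ≈ 85.971*I)
R(63, 83)/(-2149) + Q/2893 = 143/(-2149) + (I*sqrt(7391))/2893 = 143*(-1/2149) + (I*sqrt(7391))*(1/2893) = -143/2149 + I*sqrt(7391)/2893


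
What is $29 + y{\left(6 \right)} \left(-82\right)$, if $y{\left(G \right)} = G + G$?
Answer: $-955$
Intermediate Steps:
$y{\left(G \right)} = 2 G$
$29 + y{\left(6 \right)} \left(-82\right) = 29 + 2 \cdot 6 \left(-82\right) = 29 + 12 \left(-82\right) = 29 - 984 = -955$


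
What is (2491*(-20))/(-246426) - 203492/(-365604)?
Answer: 2848337953/3753930471 ≈ 0.75876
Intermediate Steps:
(2491*(-20))/(-246426) - 203492/(-365604) = -49820*(-1/246426) - 203492*(-1/365604) = 24910/123213 + 50873/91401 = 2848337953/3753930471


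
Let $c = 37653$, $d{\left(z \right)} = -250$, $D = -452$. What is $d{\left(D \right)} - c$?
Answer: $-37903$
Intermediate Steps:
$d{\left(D \right)} - c = -250 - 37653 = -37903$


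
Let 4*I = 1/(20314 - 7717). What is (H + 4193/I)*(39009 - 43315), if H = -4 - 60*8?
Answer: -909756178400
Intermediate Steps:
H = -484 (H = -4 - 480 = -484)
I = 1/50388 (I = 1/(4*(20314 - 7717)) = (1/4)/12597 = (1/4)*(1/12597) = 1/50388 ≈ 1.9846e-5)
(H + 4193/I)*(39009 - 43315) = (-484 + 4193/(1/50388))*(39009 - 43315) = (-484 + 4193*50388)*(-4306) = (-484 + 211276884)*(-4306) = 211276400*(-4306) = -909756178400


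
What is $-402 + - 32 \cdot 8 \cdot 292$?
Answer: $-75154$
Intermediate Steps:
$-402 + - 32 \cdot 8 \cdot 292 = -402 + \left(-1\right) 256 \cdot 292 = -402 - 74752 = -75154$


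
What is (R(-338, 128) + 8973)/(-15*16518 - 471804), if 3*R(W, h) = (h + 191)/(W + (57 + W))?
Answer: -8331271/668124459 ≈ -0.012470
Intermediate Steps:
R(W, h) = (191 + h)/(3*(57 + 2*W)) (R(W, h) = ((h + 191)/(W + (57 + W)))/3 = ((191 + h)/(57 + 2*W))/3 = (191 + h)/(3*(57 + 2*W)))
(R(-338, 128) + 8973)/(-15*16518 - 471804) = ((191 + 128)/(3*(57 + 2*(-338))) + 8973)/(-15*16518 - 471804) = ((1/3)*319/(57 - 676) + 8973)/(-247770 - 471804) = ((1/3)*319/(-619) + 8973)/(-719574) = ((1/3)*(-1/619)*319 + 8973)*(-1/719574) = (-319/1857 + 8973)*(-1/719574) = (16662542/1857)*(-1/719574) = -8331271/668124459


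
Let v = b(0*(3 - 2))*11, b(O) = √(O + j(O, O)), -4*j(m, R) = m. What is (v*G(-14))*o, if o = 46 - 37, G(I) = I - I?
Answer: 0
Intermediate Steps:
G(I) = 0
j(m, R) = -m/4
b(O) = √3*√O/2 (b(O) = √(O - O/4) = √(3*O/4) = √3*√O/2)
o = 9
v = 0 (v = (√3*√(0*(3 - 2))/2)*11 = (√3*√(0*1)/2)*11 = (√3*√0/2)*11 = ((½)*√3*0)*11 = 0*11 = 0)
(v*G(-14))*o = (0*0)*9 = 0*9 = 0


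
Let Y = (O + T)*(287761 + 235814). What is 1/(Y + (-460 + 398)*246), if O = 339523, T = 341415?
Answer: 1/356522098098 ≈ 2.8049e-12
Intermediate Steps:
Y = 356522113350 (Y = (339523 + 341415)*(287761 + 235814) = 680938*523575 = 356522113350)
1/(Y + (-460 + 398)*246) = 1/(356522113350 + (-460 + 398)*246) = 1/(356522113350 - 62*246) = 1/(356522113350 - 15252) = 1/356522098098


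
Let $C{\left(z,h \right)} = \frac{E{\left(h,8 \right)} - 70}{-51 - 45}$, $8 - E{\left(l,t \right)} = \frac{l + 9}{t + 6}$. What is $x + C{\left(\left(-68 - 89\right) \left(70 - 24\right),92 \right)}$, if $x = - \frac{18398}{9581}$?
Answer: $- \frac{5147641}{4292288} \approx -1.1993$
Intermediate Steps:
$x = - \frac{18398}{9581}$ ($x = \left(-18398\right) \frac{1}{9581} = - \frac{18398}{9581} \approx -1.9203$)
$E{\left(l,t \right)} = 8 - \frac{9 + l}{6 + t}$ ($E{\left(l,t \right)} = 8 - \frac{l + 9}{t + 6} = 8 - \frac{9 + l}{6 + t}$)
$C{\left(z,h \right)} = \frac{877}{1344} + \frac{h}{1344}$ ($C{\left(z,h \right)} = \frac{\frac{39 - h + 8 \cdot 8}{6 + 8} - 70}{-51 - 45} = \frac{\frac{39 - h + 64}{14} - 70}{-96} = \left(\frac{103 - h}{14} - 70\right) \left(- \frac{1}{96}\right) = \left(\left(\frac{103}{14} - \frac{h}{14}\right) - 70\right) \left(- \frac{1}{96}\right) = \left(- \frac{877}{14} - \frac{h}{14}\right) \left(- \frac{1}{96}\right) = \frac{877}{1344} + \frac{h}{1344}$)
$x + C{\left(\left(-68 - 89\right) \left(70 - 24\right),92 \right)} = - \frac{18398}{9581} + \left(\frac{877}{1344} + \frac{1}{1344} \cdot 92\right) = - \frac{18398}{9581} + \left(\frac{877}{1344} + \frac{23}{336}\right) = - \frac{18398}{9581} + \frac{323}{448} = - \frac{5147641}{4292288}$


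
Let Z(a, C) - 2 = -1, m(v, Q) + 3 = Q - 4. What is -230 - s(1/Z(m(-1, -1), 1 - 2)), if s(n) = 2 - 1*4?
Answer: -228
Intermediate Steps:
m(v, Q) = -7 + Q (m(v, Q) = -3 + (Q - 4) = -3 + (-4 + Q) = -7 + Q)
Z(a, C) = 1 (Z(a, C) = 2 - 1 = 1)
s(n) = -2 (s(n) = 2 - 4 = -2)
-230 - s(1/Z(m(-1, -1), 1 - 2)) = -230 - 1*(-2) = -230 + 2 = -228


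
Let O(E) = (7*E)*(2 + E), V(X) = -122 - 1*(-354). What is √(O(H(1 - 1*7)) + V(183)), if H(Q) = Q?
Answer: 20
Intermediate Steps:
V(X) = 232 (V(X) = -122 + 354 = 232)
O(E) = 7*E*(2 + E)
√(O(H(1 - 1*7)) + V(183)) = √(7*(1 - 1*7)*(2 + (1 - 1*7)) + 232) = √(7*(1 - 7)*(2 + (1 - 7)) + 232) = √(7*(-6)*(2 - 6) + 232) = √(7*(-6)*(-4) + 232) = √(168 + 232) = √400 = 20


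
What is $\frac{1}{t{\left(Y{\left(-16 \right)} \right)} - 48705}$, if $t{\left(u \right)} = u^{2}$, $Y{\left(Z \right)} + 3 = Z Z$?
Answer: $\frac{1}{15304} \approx 6.5342 \cdot 10^{-5}$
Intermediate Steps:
$Y{\left(Z \right)} = -3 + Z^{2}$ ($Y{\left(Z \right)} = -3 + Z Z = -3 + Z^{2}$)
$\frac{1}{t{\left(Y{\left(-16 \right)} \right)} - 48705} = \frac{1}{\left(-3 + \left(-16\right)^{2}\right)^{2} - 48705} = \frac{1}{\left(-3 + 256\right)^{2} - 48705} = \frac{1}{253^{2} - 48705} = \frac{1}{64009 - 48705} = \frac{1}{15304}$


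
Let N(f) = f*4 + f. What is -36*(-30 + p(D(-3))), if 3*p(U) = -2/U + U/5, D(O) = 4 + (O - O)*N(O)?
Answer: 5382/5 ≈ 1076.4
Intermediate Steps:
N(f) = 5*f (N(f) = 4*f + f = 5*f)
D(O) = 4 (D(O) = 4 + (O - O)*(5*O) = 4 + 0*(5*O) = 4 + 0 = 4)
p(U) = -2/(3*U) + U/15 (p(U) = (-2/U + U/5)/3 = -2/(3*U) + U/15)
-36*(-30 + p(D(-3))) = -36*(-30 + (1/15)*(-10 + 4²)/4) = -36*(-30 + (1/15)*(¼)*(-10 + 16)) = -36*(-30 + (1/15)*(¼)*6) = -36*(-30 + ⅒) = -36*(-299/10) = 5382/5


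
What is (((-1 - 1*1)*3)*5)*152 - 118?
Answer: -4678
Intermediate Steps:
(((-1 - 1*1)*3)*5)*152 - 118 = (((-1 - 1)*3)*5)*152 - 118 = (-2*3*5)*152 - 118 = -6*5*152 - 118 = -30*152 - 118 = -4560 - 118 = -4678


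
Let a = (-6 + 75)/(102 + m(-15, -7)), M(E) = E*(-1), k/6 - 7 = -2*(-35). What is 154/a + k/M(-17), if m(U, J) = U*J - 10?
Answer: 547624/1173 ≈ 466.86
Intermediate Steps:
m(U, J) = -10 + J*U (m(U, J) = J*U - 10 = -10 + J*U)
k = 462 (k = 42 + 6*(-2*(-35)) = 42 + 6*70 = 42 + 420 = 462)
M(E) = -E
a = 69/197 (a = (-6 + 75)/(102 + (-10 - 7*(-15))) = 69/(102 + (-10 + 105)) = 69/(102 + 95) = 69/197 ≈ 0.35025)
154/a + k/M(-17) = 154/(69/197) + 462/((-1*(-17))) = 154*(197/69) + 462/17 = 30338/69 + 462*(1/17) = 30338/69 + 462/17 = 547624/1173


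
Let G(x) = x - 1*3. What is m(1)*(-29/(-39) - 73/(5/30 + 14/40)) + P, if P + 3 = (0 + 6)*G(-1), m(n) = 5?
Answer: -882248/1209 ≈ -729.73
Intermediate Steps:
G(x) = -3 + x (G(x) = x - 3 = -3 + x)
P = -27 (P = -3 + (0 + 6)*(-3 - 1) = -3 + 6*(-4) = -3 - 24 = -27)
m(1)*(-29/(-39) - 73/(5/30 + 14/40)) + P = 5*(-29/(-39) - 73/(5/30 + 14/40)) - 27 = 5*(-29*(-1/39) - 73/(5*(1/30) + 14*(1/40))) - 27 = 5*(29/39 - 73/(⅙ + 7/20)) - 27 = 5*(29/39 - 73/31/60) - 27 = 5*(29/39 - 73*60/31) - 27 = 5*(29/39 - 4380/31) - 27 = 5*(-169921/1209) - 27 = -849605/1209 - 27 = -882248/1209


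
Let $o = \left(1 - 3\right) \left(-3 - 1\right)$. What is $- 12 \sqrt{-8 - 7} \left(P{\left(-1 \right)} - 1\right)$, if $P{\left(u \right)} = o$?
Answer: $- 84 i \sqrt{15} \approx - 325.33 i$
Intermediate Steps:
$o = 8$ ($o = \left(1 - 3\right) \left(-4\right) = \left(-2\right) \left(-4\right) = 8$)
$P{\left(u \right)} = 8$
$- 12 \sqrt{-8 - 7} \left(P{\left(-1 \right)} - 1\right) = - 12 \sqrt{-8 - 7} \left(8 - 1\right) = - 12 \sqrt{-15} \cdot 7 = - 12 i \sqrt{15} \cdot 7 = - 84 i \sqrt{15}$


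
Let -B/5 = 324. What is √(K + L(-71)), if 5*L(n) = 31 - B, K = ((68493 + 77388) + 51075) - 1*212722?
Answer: I*√385895/5 ≈ 124.24*I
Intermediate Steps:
B = -1620 (B = -5*324 = -1620)
K = -15766 (K = (145881 + 51075) - 212722 = 196956 - 212722 = -15766)
L(n) = 1651/5 (L(n) = (31 - 1*(-1620))/5 = (31 + 1620)/5 = (⅕)*1651 = 1651/5)
√(K + L(-71)) = √(-15766 + 1651/5) = √(-77179/5) = I*√385895/5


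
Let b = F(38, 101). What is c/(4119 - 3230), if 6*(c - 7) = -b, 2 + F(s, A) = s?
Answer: 1/889 ≈ 0.0011249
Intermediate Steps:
F(s, A) = -2 + s
b = 36 (b = -2 + 38 = 36)
c = 1 (c = 7 + (-1*36)/6 = 7 + (1/6)*(-36) = 7 - 6 = 1)
c/(4119 - 3230) = 1/(4119 - 3230) = 1/889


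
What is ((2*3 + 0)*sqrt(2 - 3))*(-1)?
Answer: -6*I ≈ -6.0*I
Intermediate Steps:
((2*3 + 0)*sqrt(2 - 3))*(-1) = ((6 + 0)*sqrt(-1))*(-1) = (6*I)*(-1) = -6*I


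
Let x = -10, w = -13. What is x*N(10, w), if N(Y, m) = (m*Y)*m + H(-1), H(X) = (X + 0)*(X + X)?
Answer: -16920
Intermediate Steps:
H(X) = 2*X² (H(X) = X*(2*X) = 2*X²)
N(Y, m) = 2 + Y*m² (N(Y, m) = (m*Y)*m + 2*(-1)² = (Y*m)*m + 2*1 = Y*m² + 2 = 2 + Y*m²)
x*N(10, w) = -10*(2 + 10*(-13)²) = -10*(2 + 10*169) = -10*(2 + 1690) = -10*1692 = -16920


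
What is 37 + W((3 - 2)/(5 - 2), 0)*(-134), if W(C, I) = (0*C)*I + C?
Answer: -23/3 ≈ -7.6667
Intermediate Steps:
W(C, I) = C (W(C, I) = 0*I + C = 0 + C = C)
37 + W((3 - 2)/(5 - 2), 0)*(-134) = 37 + ((3 - 2)/(5 - 2))*(-134) = 37 + (1/3)*(-134) = 37 + (1*(⅓))*(-134) = 37 + (⅓)*(-134) = 37 - 134/3 = -23/3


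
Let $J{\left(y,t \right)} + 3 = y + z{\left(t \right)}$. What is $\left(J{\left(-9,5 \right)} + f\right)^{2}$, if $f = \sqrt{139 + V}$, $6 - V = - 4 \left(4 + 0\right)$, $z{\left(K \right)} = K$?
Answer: $\left(7 - \sqrt{161}\right)^{2} \approx 32.36$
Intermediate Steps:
$V = 22$ ($V = 6 - - 4 \left(4 + 0\right) = 6 - \left(-4\right) 4 = 6 - -16 = 6 + 16 = 22$)
$J{\left(y,t \right)} = -3 + t + y$ ($J{\left(y,t \right)} = -3 + \left(y + t\right) = -3 + \left(t + y\right) = -3 + t + y$)
$f = \sqrt{161}$ ($f = \sqrt{139 + 22} = \sqrt{161} \approx 12.689$)
$\left(J{\left(-9,5 \right)} + f\right)^{2} = \left(\left(-3 + 5 - 9\right) + \sqrt{161}\right)^{2} = \left(-7 + \sqrt{161}\right)^{2}$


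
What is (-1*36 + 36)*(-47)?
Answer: 0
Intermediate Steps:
(-1*36 + 36)*(-47) = (-36 + 36)*(-47) = 0*(-47) = 0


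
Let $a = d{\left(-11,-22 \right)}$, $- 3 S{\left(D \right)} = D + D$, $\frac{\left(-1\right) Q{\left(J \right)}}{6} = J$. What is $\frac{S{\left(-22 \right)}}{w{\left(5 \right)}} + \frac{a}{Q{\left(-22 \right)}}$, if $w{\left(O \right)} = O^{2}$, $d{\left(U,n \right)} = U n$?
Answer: $\frac{121}{50} \approx 2.42$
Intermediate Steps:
$Q{\left(J \right)} = - 6 J$
$S{\left(D \right)} = - \frac{2 D}{3}$ ($S{\left(D \right)} = - \frac{D + D}{3} = - \frac{2 D}{3}$)
$a = 242$ ($a = \left(-11\right) \left(-22\right) = 242$)
$\frac{S{\left(-22 \right)}}{w{\left(5 \right)}} + \frac{a}{Q{\left(-22 \right)}} = \frac{\left(- \frac{2}{3}\right) \left(-22\right)}{5^{2}} + \frac{242}{\left(-6\right) \left(-22\right)} = \frac{44}{3 \cdot 25} + \frac{242}{132} = \frac{44}{3} \cdot \frac{1}{25} + 242 \cdot \frac{1}{132} = \frac{44}{75} + \frac{11}{6} = \frac{121}{50}$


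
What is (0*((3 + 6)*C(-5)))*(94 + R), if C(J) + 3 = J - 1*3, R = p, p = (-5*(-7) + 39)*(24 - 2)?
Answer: 0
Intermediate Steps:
p = 1628 (p = (35 + 39)*22 = 74*22 = 1628)
R = 1628
C(J) = -6 + J (C(J) = -3 + (J - 1*3) = -3 + (J - 3) = -3 + (-3 + J) = -6 + J)
(0*((3 + 6)*C(-5)))*(94 + R) = (0*((3 + 6)*(-6 - 5)))*(94 + 1628) = (0*(9*(-11)))*1722 = (0*(-99))*1722 = 0*1722 = 0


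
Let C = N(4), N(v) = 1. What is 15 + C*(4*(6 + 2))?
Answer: 47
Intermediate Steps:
C = 1
15 + C*(4*(6 + 2)) = 15 + 1*(4*(6 + 2)) = 15 + 1*(4*8) = 15 + 1*32 = 15 + 32 = 47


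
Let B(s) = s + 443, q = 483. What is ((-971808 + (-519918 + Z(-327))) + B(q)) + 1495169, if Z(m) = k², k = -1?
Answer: 4370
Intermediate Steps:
Z(m) = 1 (Z(m) = (-1)² = 1)
B(s) = 443 + s
((-971808 + (-519918 + Z(-327))) + B(q)) + 1495169 = ((-971808 + (-519918 + 1)) + (443 + 483)) + 1495169 = ((-971808 - 519917) + 926) + 1495169 = (-1491725 + 926) + 1495169 = -1490799 + 1495169 = 4370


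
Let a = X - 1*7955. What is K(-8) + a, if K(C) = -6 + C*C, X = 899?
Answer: -6998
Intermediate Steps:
K(C) = -6 + C²
a = -7056 (a = 899 - 1*7955 = 899 - 7955 = -7056)
K(-8) + a = (-6 + (-8)²) - 7056 = (-6 + 64) - 7056 = 58 - 7056 = -6998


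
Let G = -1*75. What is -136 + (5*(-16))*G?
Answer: 5864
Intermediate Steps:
G = -75
-136 + (5*(-16))*G = -136 + (5*(-16))*(-75) = -136 - 80*(-75) = -136 + 6000 = 5864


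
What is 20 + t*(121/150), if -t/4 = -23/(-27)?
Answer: 34934/2025 ≈ 17.251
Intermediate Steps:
t = -92/27 (t = -(-92)/(-27) = -(-92)*(-1)/27 = -4*23/27 = -92/27 ≈ -3.4074)
20 + t*(121/150) = 20 - 11132/(27*150) = 20 - 92/27*121/150 = 20 - 5566/2025 = 34934/2025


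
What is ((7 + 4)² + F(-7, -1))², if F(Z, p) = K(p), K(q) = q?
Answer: 14400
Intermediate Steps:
F(Z, p) = p
((7 + 4)² + F(-7, -1))² = ((7 + 4)² - 1)² = (11² - 1)² = (121 - 1)² = 120² = 14400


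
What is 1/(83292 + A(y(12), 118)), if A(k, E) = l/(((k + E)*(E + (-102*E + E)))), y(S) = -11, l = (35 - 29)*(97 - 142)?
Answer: 126260/10516447947 ≈ 1.2006e-5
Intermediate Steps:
l = -270 (l = 6*(-45) = -270)
A(k, E) = 27/(10*E*(E + k)) (A(k, E) = -270*1/((E + (-102*E + E))*(k + E)) = -270*1/((E + k)*(E - 101*E)) = -270*(-1/(100*E*(E + k))) = -(-27)/(10*E*(E + k)) = 27/(10*E*(E + k)))
1/(83292 + A(y(12), 118)) = 1/(83292 + (27/10)/(118*(118 - 11))) = 1/(83292 + (27/10)*(1/118)/107) = 1/(83292 + (27/10)*(1/118)*(1/107)) = 1/(83292 + 27/126260) = 1/(10516447947/126260) = 126260/10516447947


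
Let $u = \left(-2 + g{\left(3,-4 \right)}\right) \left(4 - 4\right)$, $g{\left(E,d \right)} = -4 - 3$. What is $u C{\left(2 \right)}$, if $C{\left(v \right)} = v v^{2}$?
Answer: $0$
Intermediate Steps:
$C{\left(v \right)} = v^{3}$
$g{\left(E,d \right)} = -7$ ($g{\left(E,d \right)} = -4 - 3 = -7$)
$u = 0$ ($u = \left(-2 - 7\right) \left(4 - 4\right) = \left(-9\right) 0 = 0$)
$u C{\left(2 \right)} = 0 \cdot 2^{3} = 0 \cdot 8 = 0$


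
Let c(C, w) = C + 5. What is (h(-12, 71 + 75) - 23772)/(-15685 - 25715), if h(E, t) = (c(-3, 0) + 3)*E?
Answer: 331/575 ≈ 0.57565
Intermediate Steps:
c(C, w) = 5 + C
h(E, t) = 5*E (h(E, t) = ((5 - 3) + 3)*E = (2 + 3)*E = 5*E)
(h(-12, 71 + 75) - 23772)/(-15685 - 25715) = (5*(-12) - 23772)/(-15685 - 25715) = (-60 - 23772)/(-41400) = -23832*(-1/41400) = 331/575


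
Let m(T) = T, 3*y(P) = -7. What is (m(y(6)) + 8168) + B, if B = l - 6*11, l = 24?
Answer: 24371/3 ≈ 8123.7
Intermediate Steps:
y(P) = -7/3 (y(P) = (⅓)*(-7) = -7/3)
B = -42 (B = 24 - 6*11 = 24 - 66 = -42)
(m(y(6)) + 8168) + B = (-7/3 + 8168) - 42 = 24497/3 - 42 = 24371/3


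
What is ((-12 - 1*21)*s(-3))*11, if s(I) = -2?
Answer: 726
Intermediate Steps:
((-12 - 1*21)*s(-3))*11 = ((-12 - 1*21)*(-2))*11 = ((-12 - 21)*(-2))*11 = -33*(-2)*11 = 66*11 = 726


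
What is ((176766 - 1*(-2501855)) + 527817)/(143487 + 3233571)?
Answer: 1603219/1688529 ≈ 0.94948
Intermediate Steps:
((176766 - 1*(-2501855)) + 527817)/(143487 + 3233571) = ((176766 + 2501855) + 527817)/3377058 = (2678621 + 527817)*(1/3377058) = 3206438*(1/3377058) = 1603219/1688529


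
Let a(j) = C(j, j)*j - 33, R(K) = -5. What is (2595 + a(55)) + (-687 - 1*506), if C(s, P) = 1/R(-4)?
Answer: 1358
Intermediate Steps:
C(s, P) = -⅕ (C(s, P) = 1/(-5) = -⅕)
a(j) = -33 - j/5 (a(j) = -j/5 - 33 = -33 - j/5)
(2595 + a(55)) + (-687 - 1*506) = (2595 + (-33 - ⅕*55)) + (-687 - 1*506) = (2595 + (-33 - 11)) + (-687 - 506) = (2595 - 44) - 1193 = 2551 - 1193 = 1358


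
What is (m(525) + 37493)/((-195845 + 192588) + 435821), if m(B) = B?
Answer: 19009/216282 ≈ 0.087890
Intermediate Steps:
(m(525) + 37493)/((-195845 + 192588) + 435821) = (525 + 37493)/((-195845 + 192588) + 435821) = 38018/(-3257 + 435821) = 38018/432564 = 38018*(1/432564) = 19009/216282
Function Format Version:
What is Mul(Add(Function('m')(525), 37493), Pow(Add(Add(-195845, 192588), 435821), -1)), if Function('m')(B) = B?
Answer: Rational(19009, 216282) ≈ 0.087890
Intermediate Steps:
Mul(Add(Function('m')(525), 37493), Pow(Add(Add(-195845, 192588), 435821), -1)) = Mul(Add(525, 37493), Pow(Add(Add(-195845, 192588), 435821), -1)) = Mul(38018, Pow(Add(-3257, 435821), -1)) = Mul(38018, Pow(432564, -1)) = Mul(38018, Rational(1, 432564)) = Rational(19009, 216282)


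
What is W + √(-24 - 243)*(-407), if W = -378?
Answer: -378 - 407*I*√267 ≈ -378.0 - 6650.4*I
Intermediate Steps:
W + √(-24 - 243)*(-407) = -378 + √(-24 - 243)*(-407) = -378 + √(-267)*(-407) = -378 + (I*√267)*(-407) = -378 - 407*I*√267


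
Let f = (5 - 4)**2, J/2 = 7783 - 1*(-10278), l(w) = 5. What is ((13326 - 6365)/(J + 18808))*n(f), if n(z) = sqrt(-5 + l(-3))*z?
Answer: 0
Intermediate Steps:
J = 36122 (J = 2*(7783 - 1*(-10278)) = 2*(7783 + 10278) = 2*18061 = 36122)
f = 1 (f = 1**2 = 1)
n(z) = 0 (n(z) = sqrt(-5 + 5)*z = sqrt(0)*z = 0*z = 0)
((13326 - 6365)/(J + 18808))*n(f) = ((13326 - 6365)/(36122 + 18808))*0 = (6961/54930)*0 = 0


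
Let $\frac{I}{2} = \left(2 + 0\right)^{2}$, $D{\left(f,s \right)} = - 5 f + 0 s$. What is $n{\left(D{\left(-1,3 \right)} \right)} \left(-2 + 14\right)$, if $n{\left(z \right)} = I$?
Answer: $96$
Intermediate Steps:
$D{\left(f,s \right)} = - 5 f$ ($D{\left(f,s \right)} = - 5 f + 0 = - 5 f$)
$I = 8$ ($I = 2 \left(2 + 0\right)^{2} = 2 \cdot 2^{2} = 2 \cdot 4 = 8$)
$n{\left(z \right)} = 8$
$n{\left(D{\left(-1,3 \right)} \right)} \left(-2 + 14\right) = 8 \left(-2 + 14\right) = 8 \cdot 12 = 96$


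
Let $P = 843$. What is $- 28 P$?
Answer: $-23604$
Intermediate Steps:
$- 28 P = \left(-28\right) 843 = -23604$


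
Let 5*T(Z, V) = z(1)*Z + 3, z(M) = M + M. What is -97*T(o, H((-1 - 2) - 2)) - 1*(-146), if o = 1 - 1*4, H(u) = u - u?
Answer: 1021/5 ≈ 204.20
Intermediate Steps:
H(u) = 0
o = -3 (o = 1 - 4 = -3)
z(M) = 2*M
T(Z, V) = 3/5 + 2*Z/5 (T(Z, V) = ((2*1)*Z + 3)/5 = (2*Z + 3)/5 = (3 + 2*Z)/5 = 3/5 + 2*Z/5)
-97*T(o, H((-1 - 2) - 2)) - 1*(-146) = -97*(3/5 + (2/5)*(-3)) - 1*(-146) = -97*(3/5 - 6/5) + 146 = -97*(-3/5) + 146 = 291/5 + 146 = 1021/5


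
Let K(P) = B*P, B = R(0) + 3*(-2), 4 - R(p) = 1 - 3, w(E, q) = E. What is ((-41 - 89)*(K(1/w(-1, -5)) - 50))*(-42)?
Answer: -273000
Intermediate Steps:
R(p) = 6 (R(p) = 4 - (1 - 3) = 4 - 1*(-2) = 4 + 2 = 6)
B = 0 (B = 6 + 3*(-2) = 6 - 6 = 0)
K(P) = 0 (K(P) = 0*P = 0)
((-41 - 89)*(K(1/w(-1, -5)) - 50))*(-42) = ((-41 - 89)*(0 - 50))*(-42) = -130*(-50)*(-42) = 6500*(-42) = -273000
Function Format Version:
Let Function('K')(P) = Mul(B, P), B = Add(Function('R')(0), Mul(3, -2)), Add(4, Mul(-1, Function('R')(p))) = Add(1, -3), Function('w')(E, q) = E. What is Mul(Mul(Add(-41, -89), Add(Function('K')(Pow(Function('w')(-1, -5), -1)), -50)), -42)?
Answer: -273000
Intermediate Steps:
Function('R')(p) = 6 (Function('R')(p) = Add(4, Mul(-1, Add(1, -3))) = Add(4, Mul(-1, -2)) = Add(4, 2) = 6)
B = 0 (B = Add(6, Mul(3, -2)) = Add(6, -6) = 0)
Function('K')(P) = 0 (Function('K')(P) = Mul(0, P) = 0)
Mul(Mul(Add(-41, -89), Add(Function('K')(Pow(Function('w')(-1, -5), -1)), -50)), -42) = Mul(Mul(Add(-41, -89), Add(0, -50)), -42) = Mul(Mul(-130, -50), -42) = Mul(6500, -42) = -273000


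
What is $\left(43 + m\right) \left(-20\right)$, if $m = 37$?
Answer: $-1600$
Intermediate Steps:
$\left(43 + m\right) \left(-20\right) = \left(43 + 37\right) \left(-20\right) = 80 \left(-20\right) = -1600$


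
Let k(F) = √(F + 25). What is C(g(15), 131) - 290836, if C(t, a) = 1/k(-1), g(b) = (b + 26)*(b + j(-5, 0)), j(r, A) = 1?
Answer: -290836 + √6/12 ≈ -2.9084e+5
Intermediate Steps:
k(F) = √(25 + F)
g(b) = (1 + b)*(26 + b) (g(b) = (b + 26)*(b + 1) = (26 + b)*(1 + b) = (1 + b)*(26 + b))
C(t, a) = √6/12 (C(t, a) = 1/(√(25 - 1)) = 1/(√24) = 1/(2*√6) = √6/12)
C(g(15), 131) - 290836 = √6/12 - 290836 = -290836 + √6/12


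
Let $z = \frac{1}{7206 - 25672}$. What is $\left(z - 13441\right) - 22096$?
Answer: $- \frac{656226243}{18466} \approx -35537.0$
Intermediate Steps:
$z = - \frac{1}{18466}$ ($z = \frac{1}{-18466} = - \frac{1}{18466} \approx -5.4154 \cdot 10^{-5}$)
$\left(z - 13441\right) - 22096 = \left(- \frac{1}{18466} - 13441\right) - 22096 = - \frac{248201507}{18466} - 22096 = - \frac{656226243}{18466}$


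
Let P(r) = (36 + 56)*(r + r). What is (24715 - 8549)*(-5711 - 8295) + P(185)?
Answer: -226386956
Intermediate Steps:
P(r) = 184*r (P(r) = 92*(2*r) = 184*r)
(24715 - 8549)*(-5711 - 8295) + P(185) = (24715 - 8549)*(-5711 - 8295) + 184*185 = 16166*(-14006) + 34040 = -226420996 + 34040 = -226386956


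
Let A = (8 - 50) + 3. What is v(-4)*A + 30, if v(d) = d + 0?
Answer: 186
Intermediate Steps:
v(d) = d
A = -39 (A = -42 + 3 = -39)
v(-4)*A + 30 = -4*(-39) + 30 = 156 + 30 = 186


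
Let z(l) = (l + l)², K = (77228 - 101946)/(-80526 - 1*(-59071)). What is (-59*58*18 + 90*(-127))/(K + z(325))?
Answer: -87042935/503597901 ≈ -0.17284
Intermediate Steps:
K = 24718/21455 (K = -24718/(-80526 + 59071) = -24718/(-21455) = -24718*(-1/21455) = 24718/21455 ≈ 1.1521)
z(l) = 4*l² (z(l) = (2*l)² = 4*l²)
(-59*58*18 + 90*(-127))/(K + z(325)) = (-59*58*18 + 90*(-127))/(24718/21455 + 4*325²) = (-3422*18 - 11430)/(24718/21455 + 4*105625) = (-61596 - 11430)/(24718/21455 + 422500) = -73026/9064762218/21455 = -73026*21455/9064762218 = -87042935/503597901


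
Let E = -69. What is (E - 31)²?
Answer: 10000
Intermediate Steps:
(E - 31)² = (-69 - 31)² = (-100)² = 10000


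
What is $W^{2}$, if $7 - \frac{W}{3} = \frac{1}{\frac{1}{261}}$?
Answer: $580644$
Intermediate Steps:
$W = -762$ ($W = 21 - \frac{3}{\frac{1}{261}} = 21 - 3 \frac{1}{\frac{1}{261}} = 21 - 783 = -762$)
$W^{2} = \left(-762\right)^{2} = 580644$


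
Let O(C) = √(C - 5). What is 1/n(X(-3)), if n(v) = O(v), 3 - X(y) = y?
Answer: 1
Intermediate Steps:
X(y) = 3 - y
O(C) = √(-5 + C)
n(v) = √(-5 + v)
1/n(X(-3)) = 1/(√(-5 + (3 - 1*(-3)))) = 1/(√(-5 + (3 + 3))) = 1/(√(-5 + 6)) = 1/(√1) = 1/1 = 1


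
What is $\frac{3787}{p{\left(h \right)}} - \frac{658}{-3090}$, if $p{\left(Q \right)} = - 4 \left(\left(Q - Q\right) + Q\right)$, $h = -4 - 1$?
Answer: $\frac{1171499}{6180} \approx 189.56$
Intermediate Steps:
$h = -5$
$p{\left(Q \right)} = - 4 Q$ ($p{\left(Q \right)} = - 4 \left(0 + Q\right) = - 4 Q$)
$\frac{3787}{p{\left(h \right)}} - \frac{658}{-3090} = \frac{3787}{\left(-4\right) \left(-5\right)} - \frac{658}{-3090} = \frac{3787}{20} - - \frac{329}{1545} = 3787 \cdot \frac{1}{20} + \frac{329}{1545} = \frac{3787}{20} + \frac{329}{1545} = \frac{1171499}{6180}$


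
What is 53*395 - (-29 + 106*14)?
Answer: 19480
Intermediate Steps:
53*395 - (-29 + 106*14) = 20935 - (-29 + 1484) = 20935 - 1*1455 = 20935 - 1455 = 19480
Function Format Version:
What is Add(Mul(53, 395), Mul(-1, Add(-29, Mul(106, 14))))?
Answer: 19480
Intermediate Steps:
Add(Mul(53, 395), Mul(-1, Add(-29, Mul(106, 14)))) = Add(20935, Mul(-1, Add(-29, 1484))) = Add(20935, Mul(-1, 1455)) = Add(20935, -1455) = 19480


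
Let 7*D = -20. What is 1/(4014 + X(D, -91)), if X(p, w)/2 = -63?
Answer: 1/3888 ≈ 0.00025720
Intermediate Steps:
D = -20/7 (D = (⅐)*(-20) = -20/7 ≈ -2.8571)
X(p, w) = -126 (X(p, w) = 2*(-63) = -126)
1/(4014 + X(D, -91)) = 1/(4014 - 126) = 1/3888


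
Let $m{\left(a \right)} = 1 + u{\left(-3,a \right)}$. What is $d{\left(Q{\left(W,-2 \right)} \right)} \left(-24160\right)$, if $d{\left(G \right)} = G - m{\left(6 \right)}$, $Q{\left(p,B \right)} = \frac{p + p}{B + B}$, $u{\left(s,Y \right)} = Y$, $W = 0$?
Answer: $169120$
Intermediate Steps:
$m{\left(a \right)} = 1 + a$
$Q{\left(p,B \right)} = \frac{p}{B}$ ($Q{\left(p,B \right)} = \frac{2 p}{2 B} = 2 p \frac{1}{2 B} = \frac{p}{B}$)
$d{\left(G \right)} = -7 + G$ ($d{\left(G \right)} = G - \left(1 + 6\right) = G - 7 = -7 + G$)
$d{\left(Q{\left(W,-2 \right)} \right)} \left(-24160\right) = \left(-7 + \frac{0}{-2}\right) \left(-24160\right) = \left(-7 + 0 \left(- \frac{1}{2}\right)\right) \left(-24160\right) = \left(-7 + 0\right) \left(-24160\right) = \left(-7\right) \left(-24160\right) = 169120$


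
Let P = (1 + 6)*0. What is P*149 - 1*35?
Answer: -35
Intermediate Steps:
P = 0 (P = 7*0 = 0)
P*149 - 1*35 = 0*149 - 1*35 = 0 - 35 = -35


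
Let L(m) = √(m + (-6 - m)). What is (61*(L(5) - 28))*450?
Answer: -768600 + 27450*I*√6 ≈ -7.686e+5 + 67239.0*I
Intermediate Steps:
L(m) = I*√6 (L(m) = √(-6) = I*√6)
(61*(L(5) - 28))*450 = (61*(I*√6 - 28))*450 = (61*(-28 + I*√6))*450 = (-1708 + 61*I*√6)*450 = -768600 + 27450*I*√6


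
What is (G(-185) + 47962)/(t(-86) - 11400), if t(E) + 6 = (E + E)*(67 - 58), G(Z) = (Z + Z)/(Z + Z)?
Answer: -47963/12954 ≈ -3.7026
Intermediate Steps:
G(Z) = 1 (G(Z) = (2*Z)/((2*Z)) = (2*Z)*(1/(2*Z)) = 1)
t(E) = -6 + 18*E (t(E) = -6 + (E + E)*(67 - 58) = -6 + (2*E)*9 = -6 + 18*E)
(G(-185) + 47962)/(t(-86) - 11400) = (1 + 47962)/((-6 + 18*(-86)) - 11400) = 47963/((-6 - 1548) - 11400) = 47963/(-1554 - 11400) = 47963/(-12954) = 47963*(-1/12954) = -47963/12954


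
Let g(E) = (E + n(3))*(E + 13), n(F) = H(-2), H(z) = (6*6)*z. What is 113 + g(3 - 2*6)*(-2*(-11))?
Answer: -7015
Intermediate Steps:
H(z) = 36*z
n(F) = -72 (n(F) = 36*(-2) = -72)
g(E) = (-72 + E)*(13 + E) (g(E) = (E - 72)*(E + 13) = (-72 + E)*(13 + E))
113 + g(3 - 2*6)*(-2*(-11)) = 113 + (-936 + (3 - 2*6)**2 - 59*(3 - 2*6))*(-2*(-11)) = 113 + (-936 + (3 - 12)**2 - 59*(3 - 12))*22 = 113 + (-936 + (-9)**2 - 59*(-9))*22 = 113 + (-936 + 81 + 531)*22 = 113 - 324*22 = 113 - 7128 = -7015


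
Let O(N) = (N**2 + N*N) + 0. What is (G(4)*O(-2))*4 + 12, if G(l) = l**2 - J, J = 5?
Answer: 364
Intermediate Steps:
O(N) = 2*N**2 (O(N) = (N**2 + N**2) + 0 = 2*N**2 + 0 = 2*N**2)
G(l) = -5 + l**2 (G(l) = l**2 - 1*5 = l**2 - 5 = -5 + l**2)
(G(4)*O(-2))*4 + 12 = ((-5 + 4**2)*(2*(-2)**2))*4 + 12 = ((-5 + 16)*(2*4))*4 + 12 = (11*8)*4 + 12 = 88*4 + 12 = 352 + 12 = 364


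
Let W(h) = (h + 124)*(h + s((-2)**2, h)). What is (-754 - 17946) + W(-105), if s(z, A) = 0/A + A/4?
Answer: -84775/4 ≈ -21194.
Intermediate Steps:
s(z, A) = A/4 (s(z, A) = 0 + A*(1/4) = 0 + A/4 = A/4)
W(h) = 5*h*(124 + h)/4 (W(h) = (h + 124)*(h + h/4) = (124 + h)*(5*h/4) = 5*h*(124 + h)/4)
(-754 - 17946) + W(-105) = (-754 - 17946) + (5/4)*(-105)*(124 - 105) = -18700 + (5/4)*(-105)*19 = -18700 - 9975/4 = -84775/4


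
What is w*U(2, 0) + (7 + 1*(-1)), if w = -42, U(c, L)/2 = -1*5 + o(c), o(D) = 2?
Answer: 258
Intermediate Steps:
U(c, L) = -6 (U(c, L) = 2*(-1*5 + 2) = 2*(-5 + 2) = 2*(-3) = -6)
w*U(2, 0) + (7 + 1*(-1)) = -42*(-6) + (7 + 1*(-1)) = 252 + (7 - 1) = 252 + 6 = 258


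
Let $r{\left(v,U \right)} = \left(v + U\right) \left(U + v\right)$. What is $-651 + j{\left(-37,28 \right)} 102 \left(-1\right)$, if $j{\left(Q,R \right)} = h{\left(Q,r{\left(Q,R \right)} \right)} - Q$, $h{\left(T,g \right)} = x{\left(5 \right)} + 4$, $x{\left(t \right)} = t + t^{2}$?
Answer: $-7893$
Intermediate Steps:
$r{\left(v,U \right)} = \left(U + v\right)^{2}$ ($r{\left(v,U \right)} = \left(U + v\right) \left(U + v\right) = \left(U + v\right)^{2}$)
$h{\left(T,g \right)} = 34$ ($h{\left(T,g \right)} = 5 \left(1 + 5\right) + 4 = 5 \cdot 6 + 4 = 30 + 4 = 34$)
$j{\left(Q,R \right)} = 34 - Q$
$-651 + j{\left(-37,28 \right)} 102 \left(-1\right) = -651 + \left(34 - -37\right) 102 \left(-1\right) = -651 + \left(34 + 37\right) \left(-102\right) = -651 + 71 \left(-102\right) = -651 - 7242 = -7893$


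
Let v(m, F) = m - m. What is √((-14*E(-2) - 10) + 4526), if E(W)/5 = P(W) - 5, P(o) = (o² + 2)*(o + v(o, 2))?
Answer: 3*√634 ≈ 75.538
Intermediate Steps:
v(m, F) = 0
P(o) = o*(2 + o²) (P(o) = (o² + 2)*(o + 0) = (2 + o²)*o = o*(2 + o²))
E(W) = -25 + 5*W*(2 + W²) (E(W) = 5*(W*(2 + W²) - 5) = 5*(-5 + W*(2 + W²)) = -25 + 5*W*(2 + W²))
√((-14*E(-2) - 10) + 4526) = √((-14*(-25 + 5*(-2)³ + 10*(-2)) - 10) + 4526) = √((-14*(-25 + 5*(-8) - 20) - 10) + 4526) = √((-14*(-25 - 40 - 20) - 10) + 4526) = √((-14*(-85) - 10) + 4526) = √((1190 - 10) + 4526) = √(1180 + 4526) = √5706 = 3*√634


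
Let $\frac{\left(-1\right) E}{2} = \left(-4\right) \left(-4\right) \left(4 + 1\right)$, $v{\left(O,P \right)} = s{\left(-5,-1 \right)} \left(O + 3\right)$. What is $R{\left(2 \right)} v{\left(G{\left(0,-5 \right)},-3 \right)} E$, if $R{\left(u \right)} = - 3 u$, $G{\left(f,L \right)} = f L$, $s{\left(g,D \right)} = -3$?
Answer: $-8640$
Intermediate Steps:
$G{\left(f,L \right)} = L f$
$v{\left(O,P \right)} = -9 - 3 O$ ($v{\left(O,P \right)} = - 3 \left(O + 3\right) = - 3 \left(3 + O\right) = -9 - 3 O$)
$E = -160$ ($E = - 2 \left(-4\right) \left(-4\right) \left(4 + 1\right) = - 2 \cdot 16 \cdot 5 = \left(-2\right) 80 = -160$)
$R{\left(2 \right)} v{\left(G{\left(0,-5 \right)},-3 \right)} E = \left(-3\right) 2 \left(-9 - 3 \left(\left(-5\right) 0\right)\right) \left(-160\right) = - 6 \left(-9 - 0\right) \left(-160\right) = - 6 \left(-9 + 0\right) \left(-160\right) = \left(-6\right) \left(-9\right) \left(-160\right) = 54 \left(-160\right) = -8640$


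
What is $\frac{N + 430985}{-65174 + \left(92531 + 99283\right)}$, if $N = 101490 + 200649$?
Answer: $\frac{183281}{31660} \approx 5.789$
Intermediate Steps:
$N = 302139$
$\frac{N + 430985}{-65174 + \left(92531 + 99283\right)} = \frac{302139 + 430985}{-65174 + \left(92531 + 99283\right)} = \frac{733124}{-65174 + 191814} = \frac{733124}{126640} = 733124 \cdot \frac{1}{126640} = \frac{183281}{31660}$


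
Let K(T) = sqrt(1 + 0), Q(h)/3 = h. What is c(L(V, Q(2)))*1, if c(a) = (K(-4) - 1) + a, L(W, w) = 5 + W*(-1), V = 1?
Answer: 4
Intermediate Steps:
Q(h) = 3*h
K(T) = 1 (K(T) = sqrt(1) = 1)
L(W, w) = 5 - W
c(a) = a (c(a) = (1 - 1) + a = 0 + a = a)
c(L(V, Q(2)))*1 = (5 - 1*1)*1 = (5 - 1)*1 = 4*1 = 4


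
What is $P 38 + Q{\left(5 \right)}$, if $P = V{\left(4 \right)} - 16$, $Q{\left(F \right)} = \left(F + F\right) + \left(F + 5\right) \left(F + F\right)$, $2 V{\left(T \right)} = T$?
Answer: $-422$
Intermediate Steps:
$V{\left(T \right)} = \frac{T}{2}$
$Q{\left(F \right)} = 2 F + 2 F \left(5 + F\right)$ ($Q{\left(F \right)} = 2 F + \left(5 + F\right) 2 F = 2 F + 2 F \left(5 + F\right)$)
$P = -14$ ($P = \frac{1}{2} \cdot 4 - 16 = 2 - 16 = -14$)
$P 38 + Q{\left(5 \right)} = \left(-14\right) 38 + 2 \cdot 5 \left(6 + 5\right) = -532 + 2 \cdot 5 \cdot 11 = -532 + 110 = -422$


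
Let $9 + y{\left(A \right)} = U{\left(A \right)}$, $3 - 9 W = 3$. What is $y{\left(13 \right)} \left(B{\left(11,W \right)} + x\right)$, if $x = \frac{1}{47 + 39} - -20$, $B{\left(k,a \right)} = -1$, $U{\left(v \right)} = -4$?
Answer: $- \frac{21255}{86} \approx -247.15$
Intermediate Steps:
$W = 0$ ($W = \frac{1}{3} - \frac{1}{3} = 0$)
$y{\left(A \right)} = -13$ ($y{\left(A \right)} = -9 - 4 = -13$)
$x = \frac{1721}{86}$ ($x = \frac{1}{86} + 20 = \frac{1721}{86} \approx 20.012$)
$y{\left(13 \right)} \left(B{\left(11,W \right)} + x\right) = - 13 \left(-1 + \frac{1721}{86}\right) = \left(-13\right) \frac{1635}{86} = - \frac{21255}{86}$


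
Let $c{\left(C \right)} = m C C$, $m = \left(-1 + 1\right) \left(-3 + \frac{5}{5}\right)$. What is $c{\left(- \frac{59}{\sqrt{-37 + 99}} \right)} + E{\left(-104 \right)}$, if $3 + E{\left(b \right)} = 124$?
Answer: $121$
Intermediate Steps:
$E{\left(b \right)} = 121$ ($E{\left(b \right)} = -3 + 124 = 121$)
$m = 0$ ($m = 0 \left(-3 + 5 \cdot \frac{1}{5}\right) = 0 \left(-3 + 1\right) = 0 \left(-2\right) = 0$)
$c{\left(C \right)} = 0$ ($c{\left(C \right)} = 0 C C = 0 C = 0$)
$c{\left(- \frac{59}{\sqrt{-37 + 99}} \right)} + E{\left(-104 \right)} = 0 + 121 = 121$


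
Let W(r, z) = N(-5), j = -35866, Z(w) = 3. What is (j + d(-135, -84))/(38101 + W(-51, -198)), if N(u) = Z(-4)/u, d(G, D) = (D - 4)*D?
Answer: -71185/95251 ≈ -0.74734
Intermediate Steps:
d(G, D) = D*(-4 + D) (d(G, D) = (-4 + D)*D = D*(-4 + D))
N(u) = 3/u
W(r, z) = -⅗ (W(r, z) = 3/(-5) = 3*(-⅕) = -⅗)
(j + d(-135, -84))/(38101 + W(-51, -198)) = (-35866 - 84*(-4 - 84))/(38101 - ⅗) = (-35866 - 84*(-88))/(190502/5) = (-35866 + 7392)*(5/190502) = -28474*5/190502 = -71185/95251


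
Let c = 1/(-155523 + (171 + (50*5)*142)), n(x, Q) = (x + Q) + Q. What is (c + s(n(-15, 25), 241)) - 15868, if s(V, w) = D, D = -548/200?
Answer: -47553498287/2996300 ≈ -15871.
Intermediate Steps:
n(x, Q) = x + 2*Q (n(x, Q) = (Q + x) + Q = x + 2*Q)
c = -1/119852 (c = 1/(-155523 + (171 + 250*142)) = 1/(-155523 + (171 + 35500)) = 1/(-155523 + 35671) = 1/(-119852) = -1/119852 ≈ -8.3436e-6)
D = -137/50 (D = -548*1/200 = -137/50 ≈ -2.7400)
s(V, w) = -137/50
(c + s(n(-15, 25), 241)) - 15868 = (-1/119852 - 137/50) - 15868 = -8209887/2996300 - 15868 = -47553498287/2996300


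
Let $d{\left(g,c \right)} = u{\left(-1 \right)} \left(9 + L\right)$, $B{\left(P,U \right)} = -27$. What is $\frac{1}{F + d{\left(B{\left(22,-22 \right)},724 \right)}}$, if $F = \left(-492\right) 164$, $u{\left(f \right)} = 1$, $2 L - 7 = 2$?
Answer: $- \frac{2}{161349} \approx -1.2395 \cdot 10^{-5}$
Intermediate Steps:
$L = \frac{9}{2}$ ($L = \frac{7}{2} + \frac{1}{2} \cdot 2 = \frac{7}{2} + 1 = \frac{9}{2} \approx 4.5$)
$d{\left(g,c \right)} = \frac{27}{2}$ ($d{\left(g,c \right)} = 1 \left(9 + \frac{9}{2}\right) = 1 \cdot \frac{27}{2} = \frac{27}{2}$)
$F = -80688$
$\frac{1}{F + d{\left(B{\left(22,-22 \right)},724 \right)}} = \frac{1}{-80688 + \frac{27}{2}} = \frac{1}{- \frac{161349}{2}} = - \frac{2}{161349}$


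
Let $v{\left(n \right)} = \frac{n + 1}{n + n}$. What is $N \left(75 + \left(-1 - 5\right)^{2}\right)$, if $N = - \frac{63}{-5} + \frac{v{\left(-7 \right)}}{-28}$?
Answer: $\frac{1368963}{980} \approx 1396.9$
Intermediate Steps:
$v{\left(n \right)} = \frac{1 + n}{2 n}$
$N = \frac{12333}{980}$ ($N = - \frac{63}{-5} + \frac{\frac{1}{2} \frac{1}{-7} \left(1 - 7\right)}{-28} = \left(-63\right) \left(- \frac{1}{5}\right) + \frac{1}{2} \left(- \frac{1}{7}\right) \left(-6\right) \left(- \frac{1}{28}\right) = \frac{63}{5} + \frac{3}{7} \left(- \frac{1}{28}\right) = \frac{63}{5} - \frac{3}{196} = \frac{12333}{980} \approx 12.585$)
$N \left(75 + \left(-1 - 5\right)^{2}\right) = \frac{12333 \left(75 + \left(-1 - 5\right)^{2}\right)}{980} = \frac{12333 \left(75 + \left(-6\right)^{2}\right)}{980} = \frac{12333 \left(75 + 36\right)}{980} = \frac{12333}{980} \cdot 111 = \frac{1368963}{980}$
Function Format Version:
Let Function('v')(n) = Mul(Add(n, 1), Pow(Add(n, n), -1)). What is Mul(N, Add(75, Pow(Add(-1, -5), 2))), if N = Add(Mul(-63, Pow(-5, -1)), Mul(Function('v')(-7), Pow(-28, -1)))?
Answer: Rational(1368963, 980) ≈ 1396.9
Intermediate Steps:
Function('v')(n) = Mul(Rational(1, 2), Pow(n, -1), Add(1, n)) (Function('v')(n) = Mul(Add(1, n), Pow(Mul(2, n), -1)) = Mul(Add(1, n), Mul(Rational(1, 2), Pow(n, -1))) = Mul(Rational(1, 2), Pow(n, -1), Add(1, n)))
N = Rational(12333, 980) (N = Add(Mul(-63, Pow(-5, -1)), Mul(Mul(Rational(1, 2), Pow(-7, -1), Add(1, -7)), Pow(-28, -1))) = Add(Mul(-63, Rational(-1, 5)), Mul(Mul(Rational(1, 2), Rational(-1, 7), -6), Rational(-1, 28))) = Add(Rational(63, 5), Mul(Rational(3, 7), Rational(-1, 28))) = Add(Rational(63, 5), Rational(-3, 196)) = Rational(12333, 980) ≈ 12.585)
Mul(N, Add(75, Pow(Add(-1, -5), 2))) = Mul(Rational(12333, 980), Add(75, Pow(Add(-1, -5), 2))) = Mul(Rational(12333, 980), Add(75, Pow(-6, 2))) = Mul(Rational(12333, 980), Add(75, 36)) = Mul(Rational(12333, 980), 111) = Rational(1368963, 980)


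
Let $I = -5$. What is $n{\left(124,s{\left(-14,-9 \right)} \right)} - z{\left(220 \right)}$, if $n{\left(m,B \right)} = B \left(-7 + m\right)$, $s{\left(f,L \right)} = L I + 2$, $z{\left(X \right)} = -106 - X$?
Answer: $5825$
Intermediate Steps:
$s{\left(f,L \right)} = 2 - 5 L$ ($s{\left(f,L \right)} = L \left(-5\right) + 2 = - 5 L + 2 = 2 - 5 L$)
$n{\left(124,s{\left(-14,-9 \right)} \right)} - z{\left(220 \right)} = \left(2 - -45\right) \left(-7 + 124\right) - \left(-106 - 220\right) = \left(2 + 45\right) 117 - \left(-106 - 220\right) = 47 \cdot 117 - -326 = 5499 + 326 = 5825$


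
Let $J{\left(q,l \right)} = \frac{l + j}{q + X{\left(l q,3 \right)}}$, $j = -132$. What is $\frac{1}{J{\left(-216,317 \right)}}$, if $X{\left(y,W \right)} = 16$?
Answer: $- \frac{40}{37} \approx -1.0811$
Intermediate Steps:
$J{\left(q,l \right)} = \frac{-132 + l}{16 + q}$ ($J{\left(q,l \right)} = \frac{l - 132}{q + 16} = \frac{-132 + l}{16 + q}$)
$\frac{1}{J{\left(-216,317 \right)}} = \frac{1}{\frac{1}{16 - 216} \left(-132 + 317\right)} = \frac{1}{\frac{1}{-200} \cdot 185} = \frac{1}{\left(- \frac{1}{200}\right) 185} = \frac{1}{- \frac{37}{40}} = - \frac{40}{37}$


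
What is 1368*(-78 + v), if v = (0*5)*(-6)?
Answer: -106704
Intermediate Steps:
v = 0 (v = 0*(-6) = 0)
1368*(-78 + v) = 1368*(-78 + 0) = 1368*(-78) = -106704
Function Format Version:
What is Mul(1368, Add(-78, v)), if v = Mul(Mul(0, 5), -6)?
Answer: -106704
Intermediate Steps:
v = 0 (v = Mul(0, -6) = 0)
Mul(1368, Add(-78, v)) = Mul(1368, Add(-78, 0)) = Mul(1368, -78) = -106704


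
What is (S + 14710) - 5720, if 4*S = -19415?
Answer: 16545/4 ≈ 4136.3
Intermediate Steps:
S = -19415/4 (S = (¼)*(-19415) = -19415/4 ≈ -4853.8)
(S + 14710) - 5720 = (-19415/4 + 14710) - 5720 = 39425/4 - 5720 = 16545/4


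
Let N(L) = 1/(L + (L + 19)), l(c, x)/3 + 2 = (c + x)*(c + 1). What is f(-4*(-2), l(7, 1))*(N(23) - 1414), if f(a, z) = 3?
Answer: -275727/65 ≈ -4242.0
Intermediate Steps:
l(c, x) = -6 + 3*(1 + c)*(c + x) (l(c, x) = -6 + 3*((c + x)*(c + 1)) = -6 + 3*((c + x)*(1 + c)) = -6 + 3*((1 + c)*(c + x)) = -6 + 3*(1 + c)*(c + x))
N(L) = 1/(19 + 2*L) (N(L) = 1/(L + (19 + L)) = 1/(19 + 2*L))
f(-4*(-2), l(7, 1))*(N(23) - 1414) = 3*(1/(19 + 2*23) - 1414) = 3*(1/(19 + 46) - 1414) = 3*(1/65 - 1414) = 3*(-91909/65) = -275727/65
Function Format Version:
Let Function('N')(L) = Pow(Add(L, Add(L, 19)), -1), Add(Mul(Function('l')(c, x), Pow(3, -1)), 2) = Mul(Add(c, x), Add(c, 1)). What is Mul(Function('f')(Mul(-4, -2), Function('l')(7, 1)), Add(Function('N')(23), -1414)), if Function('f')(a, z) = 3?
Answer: Rational(-275727, 65) ≈ -4242.0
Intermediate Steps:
Function('l')(c, x) = Add(-6, Mul(3, Add(1, c), Add(c, x))) (Function('l')(c, x) = Add(-6, Mul(3, Mul(Add(c, x), Add(c, 1)))) = Add(-6, Mul(3, Mul(Add(c, x), Add(1, c)))) = Add(-6, Mul(3, Mul(Add(1, c), Add(c, x)))) = Add(-6, Mul(3, Add(1, c), Add(c, x))))
Function('N')(L) = Pow(Add(19, Mul(2, L)), -1) (Function('N')(L) = Pow(Add(L, Add(19, L)), -1) = Pow(Add(19, Mul(2, L)), -1))
Mul(Function('f')(Mul(-4, -2), Function('l')(7, 1)), Add(Function('N')(23), -1414)) = Mul(3, Add(Pow(Add(19, Mul(2, 23)), -1), -1414)) = Mul(3, Add(Pow(Add(19, 46), -1), -1414)) = Mul(3, Add(Pow(65, -1), -1414)) = Mul(3, Add(Rational(1, 65), -1414)) = Mul(3, Rational(-91909, 65)) = Rational(-275727, 65)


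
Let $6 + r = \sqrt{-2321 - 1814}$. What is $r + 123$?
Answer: $117 + i \sqrt{4135} \approx 117.0 + 64.304 i$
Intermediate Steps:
$r = -6 + i \sqrt{4135}$ ($r = -6 + \sqrt{-2321 - 1814} = -6 + \sqrt{-4135} = -6 + i \sqrt{4135} \approx -6.0 + 64.304 i$)
$r + 123 = \left(-6 + i \sqrt{4135}\right) + 123 = 117 + i \sqrt{4135}$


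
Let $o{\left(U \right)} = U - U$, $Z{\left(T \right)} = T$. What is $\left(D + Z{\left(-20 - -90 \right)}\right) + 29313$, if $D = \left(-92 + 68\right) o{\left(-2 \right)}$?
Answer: $29383$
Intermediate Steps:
$o{\left(U \right)} = 0$
$D = 0$ ($D = \left(-92 + 68\right) 0 = \left(-24\right) 0 = 0$)
$\left(D + Z{\left(-20 - -90 \right)}\right) + 29313 = \left(0 - -70\right) + 29313 = \left(0 + \left(-20 + 90\right)\right) + 29313 = \left(0 + 70\right) + 29313 = 70 + 29313 = 29383$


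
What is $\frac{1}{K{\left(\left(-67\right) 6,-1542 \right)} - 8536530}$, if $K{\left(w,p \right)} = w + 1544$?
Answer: $- \frac{1}{8535388} \approx -1.1716 \cdot 10^{-7}$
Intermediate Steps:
$K{\left(w,p \right)} = 1544 + w$
$\frac{1}{K{\left(\left(-67\right) 6,-1542 \right)} - 8536530} = \frac{1}{\left(1544 - 402\right) - 8536530} = \frac{1}{1142 - 8536530} = \frac{1}{-8535388} = - \frac{1}{8535388}$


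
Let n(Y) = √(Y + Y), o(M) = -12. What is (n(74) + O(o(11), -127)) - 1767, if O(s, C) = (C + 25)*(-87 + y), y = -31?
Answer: 10269 + 2*√37 ≈ 10281.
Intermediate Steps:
O(s, C) = -2950 - 118*C (O(s, C) = (C + 25)*(-87 - 31) = (25 + C)*(-118) = -2950 - 118*C)
n(Y) = √2*√Y (n(Y) = √(2*Y) = √2*√Y)
(n(74) + O(o(11), -127)) - 1767 = (√2*√74 + (-2950 - 118*(-127))) - 1767 = (2*√37 + (-2950 + 14986)) - 1767 = (2*√37 + 12036) - 1767 = (12036 + 2*√37) - 1767 = 10269 + 2*√37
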